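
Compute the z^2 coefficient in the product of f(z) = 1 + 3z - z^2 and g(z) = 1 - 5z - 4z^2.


Step 1: z^2 term in f*g comes from: (1)*(-4z^2) + (3z)*(-5z) + (-z^2)*(1)
Step 2: = -4 - 15 - 1
Step 3: = -20

-20


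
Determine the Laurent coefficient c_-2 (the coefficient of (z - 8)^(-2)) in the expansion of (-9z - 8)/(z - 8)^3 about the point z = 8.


Step 1: Write the numerator in powers of (z - 8): -9z - 8 = -9(z - 8) + (-9*8 - 8) = -9(z - 8) - 80
Step 2: Divide by (z - 8)^3: f(z) = -80(z - 8)^(-3) - 9(z - 8)^(-2)
Step 3: This finite sum is the Laurent series of f about z = 8.
Step 4: Coefficient of (z - 8)^(-2) = coefficient of (z - 8) in the re-centred numerator = -9

-9


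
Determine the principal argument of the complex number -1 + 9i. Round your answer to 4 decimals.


Step 1: z = -1 + 9i
Step 2: arg(z) = atan2(9, -1)
Step 3: arg(z) = 1.6815

1.6815


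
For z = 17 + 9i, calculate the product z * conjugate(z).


Step 1: conj(z) = 17 - 9i
Step 2: z * conj(z) = 17^2 + 9^2
Step 3: = 289 + 81 = 370

370


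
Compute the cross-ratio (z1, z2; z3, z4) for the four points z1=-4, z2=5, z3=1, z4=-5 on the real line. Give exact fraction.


Step 1: (z1-z3)(z2-z4) = (-5) * 10 = -50
Step 2: (z1-z4)(z2-z3) = 1 * 4 = 4
Step 3: Cross-ratio = -50/4 = -25/2

-25/2


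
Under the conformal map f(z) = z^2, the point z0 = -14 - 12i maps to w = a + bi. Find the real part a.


Step 1: z0 = -14 - 12i
Step 2: z0^2 = (-14)^2 - (-12)^2 + 336i
Step 3: real part = 196 - 144 = 52

52


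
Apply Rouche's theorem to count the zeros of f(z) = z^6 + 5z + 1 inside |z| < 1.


Step 1: On |z| = 1 the three terms have sizes |z^6| = 1^6 = 1, |5z| = 5*1 = 5, |1| = 1
Step 2: The dominant term is g(z) = 5z; let h(z) = z^6 + 1 so f = g + h
Step 3: On |z| = 1: |g| = 5 and |h| <= 1 + 1 = 2
Step 4: Since 5 > 2, |h| < |g| on |z| = 1, so by Rouche f has the same number of zeros as g inside |z| < 1
Step 5: g(z) = 5z has 1 zero (at the origin, multiplicity 1) inside |z| < 1. Answer = 1

1


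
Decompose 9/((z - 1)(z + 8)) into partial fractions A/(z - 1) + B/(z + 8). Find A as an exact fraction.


Step 1: Multiply both sides by (z - 1) and set z = 1
Step 2: A = 9 / (1 + 8)
Step 3: A = 9 / 9
Step 4: A = 1

1


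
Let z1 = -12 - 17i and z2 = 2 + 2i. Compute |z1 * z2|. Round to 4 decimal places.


Step 1: |z1| = sqrt((-12)^2 + (-17)^2) = sqrt(433)
Step 2: |z2| = sqrt(2^2 + 2^2) = sqrt(8)
Step 3: |z1*z2| = |z1|*|z2| = sqrt(433) * sqrt(8) = sqrt(433 * 8) = sqrt(3464)
Step 4: = 58.8558

58.8558


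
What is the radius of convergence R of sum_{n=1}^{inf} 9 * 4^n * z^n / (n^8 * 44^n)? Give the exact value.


Step 1: General term a_n = 9 * 4^n / (n^8 * 44^n)
Step 2: By the root test, |a_n|^(1/n) = 9^(1/n) * 4 / (n^(8/n) * 44) -> 4/44 as n -> infinity (since 9^(1/n) -> 1 and n^(8/n) -> 1)
Step 3: R = 1/lim|a_n|^(1/n) = 44/4 = 11

11


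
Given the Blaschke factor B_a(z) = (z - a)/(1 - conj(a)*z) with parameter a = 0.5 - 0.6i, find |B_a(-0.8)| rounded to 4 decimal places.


Step 1: Numerator z0 - a = -0.8 - (0.5 - 0.6i) = -1.3 + 0.6i
Step 2: Denominator 1 - conj(a)*z0 = 1 - (0.5 + 0.6i)*(-0.8) = 1.4 + 0.48i
Step 3: |z0 - a|^2 = (-1.3)^2 + 0.6^2 = 2.05; |1 - conj(a)*z0|^2 = 1.4^2 + 0.48^2 = 2.1904
Step 4: |B_a(-0.8)| = sqrt(2.05 / 2.1904) = sqrt(0.935902)
Step 5: = 0.9674

0.9674


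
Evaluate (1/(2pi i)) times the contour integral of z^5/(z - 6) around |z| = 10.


Step 1: f(z) = z^5, a = 6 is inside |z| = 10
Step 2: By Cauchy integral formula: (1/(2pi*i)) * integral = f(a)
Step 3: f(6) = 6^5 = 7776

7776


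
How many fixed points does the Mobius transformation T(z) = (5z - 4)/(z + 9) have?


Step 1: Fixed points satisfy T(z) = z
Step 2: z^2 + 4z + 4 = 0
Step 3: Discriminant = 4^2 - 4*1*4 = 0
Step 4: Number of fixed points = 1

1


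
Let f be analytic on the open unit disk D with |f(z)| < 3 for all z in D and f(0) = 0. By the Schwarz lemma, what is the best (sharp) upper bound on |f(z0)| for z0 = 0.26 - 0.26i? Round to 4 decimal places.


Step 1: g = f/3 maps D -> D with g(0) = 0, so by the Schwarz lemma |g(z)| <= |z|, i.e. |f(z)| <= 3|z|; this is sharp (f(z) = 3z).
Step 2: |z0|^2 = 0.26^2 + (-0.26)^2 = 0.1352
Step 3: |z0| = sqrt(0.1352) = 0.367696
Step 4: Best bound = 3 * |z0| = 3 * 0.367696 = 1.1031

1.1031


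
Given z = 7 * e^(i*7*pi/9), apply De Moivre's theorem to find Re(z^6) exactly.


Step 1: By De Moivre's theorem, z^6 = 7^6 * e^(i*6*7*pi/9) = 117649 * (cos(14*pi/3) + i*sin(14*pi/3))
Step 2: |z|^6 = 7^6 = 117649
Step 3: Reduce the angle mod 2*pi: 14*pi/3 - 4*pi = 2*pi/3
Step 4: cos(2*pi/3) = -1/2
Step 5: Re(z^6) = 117649 * (-1/2) = -117649/2

-117649/2


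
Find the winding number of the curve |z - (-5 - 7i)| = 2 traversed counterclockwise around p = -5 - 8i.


Step 1: Center c = (-5, -7), radius = 2
Step 2: |p - c|^2 = 0^2 + (-1)^2 = 1
Step 3: r^2 = 4
Step 4: |p-c| < r so winding number = 1

1


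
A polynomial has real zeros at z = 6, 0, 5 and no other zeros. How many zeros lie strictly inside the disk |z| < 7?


Step 1: Check each root:
  z = 6: |6| = 6 < 7
  z = 0: |0| = 0 < 7
  z = 5: |5| = 5 < 7
Step 2: Count = 3

3


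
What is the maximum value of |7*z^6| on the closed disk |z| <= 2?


Step 1: On |z| = 2, |f(z)| = 7 * |z|^6 = 7 * 2^6
Step 2: By maximum modulus principle, maximum is on boundary.
Step 3: Maximum = 7 * 64 = 448

448


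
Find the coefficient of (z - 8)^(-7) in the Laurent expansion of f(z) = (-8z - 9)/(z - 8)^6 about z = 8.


Step 1: Write the numerator in powers of (z - 8): -8z - 9 = -8(z - 8) + (-8*8 - 9) = -8(z - 8) - 73
Step 2: Divide by (z - 8)^6: f(z) = -73(z - 8)^(-6) - 8(z - 8)^(-5)
Step 3: This finite sum is the Laurent series of f about z = 8.
Step 4: Only the powers -6 and -5 appear, so the coefficient of (z - 8)^(-7) = 0

0


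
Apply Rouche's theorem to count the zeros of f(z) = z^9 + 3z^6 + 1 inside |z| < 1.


Step 1: On |z| = 1 the three terms have sizes |z^9| = 1^9 = 1, |3z^6| = 3*1^6 = 3, |1| = 1
Step 2: The dominant term is g(z) = 3z^6; let h(z) = z^9 + 1 so f = g + h
Step 3: On |z| = 1: |g| = 3 and |h| <= 1 + 1 = 2
Step 4: Since 3 > 2, |h| < |g| on |z| = 1, so by Rouche f has the same number of zeros as g inside |z| < 1
Step 5: g(z) = 3z^6 has 6 zeros (at the origin, multiplicity 6) inside |z| < 1. Answer = 6

6


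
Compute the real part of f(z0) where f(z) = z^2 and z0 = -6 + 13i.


Step 1: z0 = -6 + 13i
Step 2: z0^2 = (-6)^2 - 13^2 - 156i
Step 3: real part = 36 - 169 = -133

-133


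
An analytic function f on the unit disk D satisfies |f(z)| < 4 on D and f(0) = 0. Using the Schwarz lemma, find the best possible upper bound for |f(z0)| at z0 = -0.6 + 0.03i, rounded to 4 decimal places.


Step 1: g = f/4 maps D -> D with g(0) = 0, so by the Schwarz lemma |g(z)| <= |z|, i.e. |f(z)| <= 4|z|; this is sharp (f(z) = 4z).
Step 2: |z0|^2 = (-0.6)^2 + 0.03^2 = 0.3609
Step 3: |z0| = sqrt(0.3609) = 0.60075
Step 4: Best bound = 4 * |z0| = 4 * 0.60075 = 2.403

2.403


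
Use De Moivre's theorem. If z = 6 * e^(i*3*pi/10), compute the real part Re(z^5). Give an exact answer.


Step 1: By De Moivre's theorem, z^5 = 6^5 * e^(i*5*3*pi/10) = 7776 * (cos(3*pi/2) + i*sin(3*pi/2))
Step 2: |z|^5 = 6^5 = 7776
Step 3: The angle 3*pi/2 already lies in [0, 2*pi)
Step 4: cos(3*pi/2) = 0
Step 5: Re(z^5) = 7776 * 0 = 0

0


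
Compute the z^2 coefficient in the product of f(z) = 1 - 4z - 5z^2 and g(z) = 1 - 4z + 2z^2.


Step 1: z^2 term in f*g comes from: (1)*(2z^2) + (-4z)*(-4z) + (-5z^2)*(1)
Step 2: = 2 + 16 - 5
Step 3: = 13

13


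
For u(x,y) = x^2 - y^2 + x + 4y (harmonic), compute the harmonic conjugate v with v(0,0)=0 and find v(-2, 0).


Step 1: v_x = -u_y = 2y - 4
Step 2: v_y = u_x = 2x + 1
Step 3: v = 2xy - 4x + y + C
Step 4: v(0,0) = 0 => C = 0
Step 5: v(-2, 0) = 8

8


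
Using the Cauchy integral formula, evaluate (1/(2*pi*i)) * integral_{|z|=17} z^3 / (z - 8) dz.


Step 1: f(z) = z^3, a = 8 is inside |z| = 17
Step 2: By Cauchy integral formula: (1/(2pi*i)) * integral = f(a)
Step 3: f(8) = 8^3 = 512

512


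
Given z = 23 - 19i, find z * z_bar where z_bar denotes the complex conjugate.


Step 1: conj(z) = 23 + 19i
Step 2: z * conj(z) = 23^2 + (-19)^2
Step 3: = 529 + 361 = 890

890


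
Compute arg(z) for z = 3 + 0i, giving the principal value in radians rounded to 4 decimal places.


Step 1: z = 3 + 0i
Step 2: arg(z) = atan2(0, 3)
Step 3: arg(z) = 0.0

0.0


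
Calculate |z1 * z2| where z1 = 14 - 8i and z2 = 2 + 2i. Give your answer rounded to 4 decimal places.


Step 1: |z1| = sqrt(14^2 + (-8)^2) = sqrt(260)
Step 2: |z2| = sqrt(2^2 + 2^2) = sqrt(8)
Step 3: |z1*z2| = |z1|*|z2| = sqrt(260) * sqrt(8) = sqrt(260 * 8) = sqrt(2080)
Step 4: = 45.607

45.607


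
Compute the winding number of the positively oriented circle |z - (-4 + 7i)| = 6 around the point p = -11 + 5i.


Step 1: Center c = (-4, 7), radius = 6
Step 2: |p - c|^2 = (-7)^2 + (-2)^2 = 53
Step 3: r^2 = 36
Step 4: |p-c| > r so winding number = 0

0


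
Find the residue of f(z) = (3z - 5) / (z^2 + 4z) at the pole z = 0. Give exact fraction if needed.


Step 1: Q(z) = z^2 + 4z = (z)(z + 4)
Step 2: Q'(z) = 2z + 4
Step 3: Q'(0) = 4, P(0) = -5
Step 4: Res = P(0)/Q'(0) = -5/4 = -5/4

-5/4


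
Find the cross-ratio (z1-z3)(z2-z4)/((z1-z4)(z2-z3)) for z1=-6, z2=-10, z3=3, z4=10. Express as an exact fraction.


Step 1: (z1-z3)(z2-z4) = (-9) * (-20) = 180
Step 2: (z1-z4)(z2-z3) = (-16) * (-13) = 208
Step 3: Cross-ratio = 180/208 = 45/52

45/52


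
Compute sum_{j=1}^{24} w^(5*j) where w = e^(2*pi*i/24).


Step 1: The sum sum_{j=1}^{n} w^(k*j) equals n if n | k, else 0.
Step 2: Here n = 24, k = 5
Step 3: Does n divide k? 24 | 5 -> False
Step 4: Sum = 0

0


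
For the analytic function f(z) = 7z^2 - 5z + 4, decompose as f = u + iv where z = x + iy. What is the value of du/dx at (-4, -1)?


Step 1: f(z) = 7(x+iy)^2 - 5(x+iy) + 4
Step 2: u = 7(x^2 - y^2) - 5x + 4
Step 3: u_x = 14x - 5
Step 4: At (-4, -1): u_x = -56 - 5 = -61

-61


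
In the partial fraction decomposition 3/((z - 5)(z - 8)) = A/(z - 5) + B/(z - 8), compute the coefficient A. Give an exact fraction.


Step 1: Multiply both sides by (z - 5) and set z = 5
Step 2: A = 3 / (5 - 8)
Step 3: A = 3 / (-3)
Step 4: A = -1

-1


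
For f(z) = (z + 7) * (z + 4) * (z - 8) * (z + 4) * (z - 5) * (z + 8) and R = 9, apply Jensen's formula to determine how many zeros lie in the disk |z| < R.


Jensen's formula: (1/2pi)*integral log|f(Re^it)|dt = log|f(0)| + sum_{|a_k|<R} log(R/|a_k|)
Step 1: f(0) = 7 * 4 * (-8) * 4 * (-5) * 8 = 35840
Step 2: log|f(0)| = log|-7| + log|-4| + log|8| + log|-4| + log|5| + log|-8| = 10.4868
Step 3: Zeros inside |z| < 9: -7, -4, 8, -4, 5, -8
Step 4: Jensen sum = log(9/7) + log(9/4) + log(9/8) + log(9/4) + log(9/5) + log(9/8) = 2.6965
Step 5: n(R) = number of terms in the Jensen sum = count of zeros inside |z| < 9 = 6

6


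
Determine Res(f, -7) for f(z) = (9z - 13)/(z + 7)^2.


Step 1: Pole of order 2 at z = -7
Step 2: Res = lim d/dz [(z + 7)^2 * f(z)] as z -> -7
Step 3: (z + 7)^2 * f(z) = 9z - 13
Step 4: d/dz[9z - 13] = 9

9


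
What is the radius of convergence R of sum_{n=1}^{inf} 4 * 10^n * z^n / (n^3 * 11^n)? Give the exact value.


Step 1: General term a_n = 4 * 10^n / (n^3 * 11^n)
Step 2: By the root test, |a_n|^(1/n) = 4^(1/n) * 10 / (n^(3/n) * 11) -> 10/11 as n -> infinity (since 4^(1/n) -> 1 and n^(3/n) -> 1)
Step 3: R = 1/lim|a_n|^(1/n) = 11/10

11/10


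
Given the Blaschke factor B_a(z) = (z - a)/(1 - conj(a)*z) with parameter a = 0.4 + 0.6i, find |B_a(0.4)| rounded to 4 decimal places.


Step 1: Numerator z0 - a = 0.4 - (0.4 + 0.6i) = 0 - 0.6i
Step 2: Denominator 1 - conj(a)*z0 = 1 - (0.4 - 0.6i)*0.4 = 0.84 + 0.24i
Step 3: |z0 - a|^2 = 0^2 + (-0.6)^2 = 0.36; |1 - conj(a)*z0|^2 = 0.84^2 + 0.24^2 = 0.7632
Step 4: |B_a(0.4)| = sqrt(0.36 / 0.7632) = sqrt(0.471698)
Step 5: = 0.6868

0.6868


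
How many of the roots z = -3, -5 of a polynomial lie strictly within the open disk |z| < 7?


Step 1: Check each root:
  z = -3: |-3| = 3 < 7
  z = -5: |-5| = 5 < 7
Step 2: Count = 2

2


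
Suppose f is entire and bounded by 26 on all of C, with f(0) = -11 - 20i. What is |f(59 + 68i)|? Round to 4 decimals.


Step 1: By Liouville's theorem, a bounded entire function is constant.
Step 2: f(z) = f(0) = -11 - 20i for all z.
Step 3: |f(w)| = |-11 - 20i| = sqrt(121 + 400)
Step 4: = 22.8254

22.8254


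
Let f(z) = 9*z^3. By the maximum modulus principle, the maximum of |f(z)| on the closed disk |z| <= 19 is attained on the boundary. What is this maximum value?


Step 1: On |z| = 19, |f(z)| = 9 * |z|^3 = 9 * 19^3
Step 2: By maximum modulus principle, maximum is on boundary.
Step 3: Maximum = 9 * 6859 = 61731

61731


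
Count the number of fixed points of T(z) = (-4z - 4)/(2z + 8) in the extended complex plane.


Step 1: Fixed points satisfy T(z) = z
Step 2: 2z^2 + 12z + 4 = 0
Step 3: Discriminant = 12^2 - 4*2*4 = 112
Step 4: Number of fixed points = 2

2


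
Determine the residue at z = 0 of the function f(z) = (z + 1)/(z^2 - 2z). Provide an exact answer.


Step 1: Q(z) = z^2 - 2z = (z)(z - 2)
Step 2: Q'(z) = 2z - 2
Step 3: Q'(0) = -2, P(0) = 1
Step 4: Res = P(0)/Q'(0) = 1/(-2) = -1/2

-1/2


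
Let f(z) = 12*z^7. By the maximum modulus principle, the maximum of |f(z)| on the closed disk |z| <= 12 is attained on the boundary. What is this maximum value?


Step 1: On |z| = 12, |f(z)| = 12 * |z|^7 = 12 * 12^7
Step 2: By maximum modulus principle, maximum is on boundary.
Step 3: Maximum = 12 * 35831808 = 429981696

429981696


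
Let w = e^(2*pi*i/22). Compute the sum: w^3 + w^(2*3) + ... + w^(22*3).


Step 1: The sum sum_{j=1}^{n} w^(k*j) equals n if n | k, else 0.
Step 2: Here n = 22, k = 3
Step 3: Does n divide k? 22 | 3 -> False
Step 4: Sum = 0

0


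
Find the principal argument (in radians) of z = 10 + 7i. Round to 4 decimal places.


Step 1: z = 10 + 7i
Step 2: arg(z) = atan2(7, 10)
Step 3: arg(z) = 0.6107

0.6107


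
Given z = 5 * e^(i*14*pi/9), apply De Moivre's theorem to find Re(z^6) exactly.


Step 1: By De Moivre's theorem, z^6 = 5^6 * e^(i*6*14*pi/9) = 15625 * (cos(28*pi/3) + i*sin(28*pi/3))
Step 2: |z|^6 = 5^6 = 15625
Step 3: Reduce the angle mod 2*pi: 28*pi/3 - 8*pi = 4*pi/3
Step 4: cos(4*pi/3) = -1/2
Step 5: Re(z^6) = 15625 * (-1/2) = -15625/2

-15625/2


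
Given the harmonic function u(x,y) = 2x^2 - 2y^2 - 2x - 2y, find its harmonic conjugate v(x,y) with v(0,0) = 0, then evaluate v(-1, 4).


Step 1: v_x = -u_y = 4y + 2
Step 2: v_y = u_x = 4x - 2
Step 3: v = 4xy + 2x - 2y + C
Step 4: v(0,0) = 0 => C = 0
Step 5: v(-1, 4) = -26

-26


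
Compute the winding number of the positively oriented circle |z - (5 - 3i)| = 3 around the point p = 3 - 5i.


Step 1: Center c = (5, -3), radius = 3
Step 2: |p - c|^2 = (-2)^2 + (-2)^2 = 8
Step 3: r^2 = 9
Step 4: |p-c| < r so winding number = 1

1


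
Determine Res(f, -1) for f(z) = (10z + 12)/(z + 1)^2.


Step 1: Pole of order 2 at z = -1
Step 2: Res = lim d/dz [(z + 1)^2 * f(z)] as z -> -1
Step 3: (z + 1)^2 * f(z) = 10z + 12
Step 4: d/dz[10z + 12] = 10

10


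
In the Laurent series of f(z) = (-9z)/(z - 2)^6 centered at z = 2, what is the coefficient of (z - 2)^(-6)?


Step 1: Write the numerator in powers of (z - 2): -9z = -9(z - 2) + (-9*2 + 0) = -9(z - 2) - 18
Step 2: Divide by (z - 2)^6: f(z) = -18(z - 2)^(-6) - 9(z - 2)^(-5)
Step 3: This finite sum is the Laurent series of f about z = 2.
Step 4: Coefficient of (z - 2)^(-6) = -9*2 + 0 = -18

-18


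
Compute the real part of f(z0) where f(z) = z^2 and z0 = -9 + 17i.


Step 1: z0 = -9 + 17i
Step 2: z0^2 = (-9)^2 - 17^2 - 306i
Step 3: real part = 81 - 289 = -208

-208


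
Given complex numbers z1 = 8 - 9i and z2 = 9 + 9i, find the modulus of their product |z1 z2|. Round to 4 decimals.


Step 1: |z1| = sqrt(8^2 + (-9)^2) = sqrt(145)
Step 2: |z2| = sqrt(9^2 + 9^2) = sqrt(162)
Step 3: |z1*z2| = |z1|*|z2| = sqrt(145) * sqrt(162) = sqrt(145 * 162) = sqrt(23490)
Step 4: = 153.2645

153.2645


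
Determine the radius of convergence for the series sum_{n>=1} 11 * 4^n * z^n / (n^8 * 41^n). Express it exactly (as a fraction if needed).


Step 1: General term a_n = 11 * 4^n / (n^8 * 41^n)
Step 2: By the root test, |a_n|^(1/n) = 11^(1/n) * 4 / (n^(8/n) * 41) -> 4/41 as n -> infinity (since 11^(1/n) -> 1 and n^(8/n) -> 1)
Step 3: R = 1/lim|a_n|^(1/n) = 41/4

41/4


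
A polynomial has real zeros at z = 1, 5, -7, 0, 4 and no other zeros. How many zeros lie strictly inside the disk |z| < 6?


Step 1: Check each root:
  z = 1: |1| = 1 < 6
  z = 5: |5| = 5 < 6
  z = -7: |-7| = 7 >= 6
  z = 0: |0| = 0 < 6
  z = 4: |4| = 4 < 6
Step 2: Count = 4

4


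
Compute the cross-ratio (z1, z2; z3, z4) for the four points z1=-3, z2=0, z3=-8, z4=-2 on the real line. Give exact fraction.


Step 1: (z1-z3)(z2-z4) = 5 * 2 = 10
Step 2: (z1-z4)(z2-z3) = (-1) * 8 = -8
Step 3: Cross-ratio = -10/8 = -5/4

-5/4


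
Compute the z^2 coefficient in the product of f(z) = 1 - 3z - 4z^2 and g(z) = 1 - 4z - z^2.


Step 1: z^2 term in f*g comes from: (1)*(-z^2) + (-3z)*(-4z) + (-4z^2)*(1)
Step 2: = -1 + 12 - 4
Step 3: = 7

7


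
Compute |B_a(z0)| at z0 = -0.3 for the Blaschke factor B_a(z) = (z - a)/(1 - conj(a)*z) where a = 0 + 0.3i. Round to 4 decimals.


Step 1: Numerator z0 - a = -0.3 - (0 + 0.3i) = -0.3 - 0.3i
Step 2: Denominator 1 - conj(a)*z0 = 1 - (0 - 0.3i)*(-0.3) = 1 - 0.09i
Step 3: |z0 - a|^2 = (-0.3)^2 + (-0.3)^2 = 0.18; |1 - conj(a)*z0|^2 = 1^2 + (-0.09)^2 = 1.0081
Step 4: |B_a(-0.3)| = sqrt(0.18 / 1.0081) = sqrt(0.178554)
Step 5: = 0.4226

0.4226


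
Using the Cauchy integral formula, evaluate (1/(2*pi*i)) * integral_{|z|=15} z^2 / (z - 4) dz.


Step 1: f(z) = z^2, a = 4 is inside |z| = 15
Step 2: By Cauchy integral formula: (1/(2pi*i)) * integral = f(a)
Step 3: f(4) = 4^2 = 16

16


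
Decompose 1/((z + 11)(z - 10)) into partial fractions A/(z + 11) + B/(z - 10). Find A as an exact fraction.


Step 1: Multiply both sides by (z + 11) and set z = -11
Step 2: A = 1 / (-11 - 10)
Step 3: A = 1 / (-21)
Step 4: A = -1/21

-1/21


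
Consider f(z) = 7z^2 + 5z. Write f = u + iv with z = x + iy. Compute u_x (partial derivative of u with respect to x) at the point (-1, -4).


Step 1: f(z) = 7(x+iy)^2 + 5(x+iy) + 0
Step 2: u = 7(x^2 - y^2) + 5x + 0
Step 3: u_x = 14x + 5
Step 4: At (-1, -4): u_x = -14 + 5 = -9

-9


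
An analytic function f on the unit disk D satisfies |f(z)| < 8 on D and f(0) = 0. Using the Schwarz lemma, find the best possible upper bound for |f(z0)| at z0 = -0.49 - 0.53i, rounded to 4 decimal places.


Step 1: g = f/8 maps D -> D with g(0) = 0, so by the Schwarz lemma |g(z)| <= |z|, i.e. |f(z)| <= 8|z|; this is sharp (f(z) = 8z).
Step 2: |z0|^2 = (-0.49)^2 + (-0.53)^2 = 0.521
Step 3: |z0| = sqrt(0.521) = 0.721803
Step 4: Best bound = 8 * |z0| = 8 * 0.721803 = 5.7744

5.7744


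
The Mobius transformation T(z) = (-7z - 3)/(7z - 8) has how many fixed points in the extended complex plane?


Step 1: Fixed points satisfy T(z) = z
Step 2: 7z^2 - z + 3 = 0
Step 3: Discriminant = (-1)^2 - 4*7*3 = -83
Step 4: Number of fixed points = 2

2


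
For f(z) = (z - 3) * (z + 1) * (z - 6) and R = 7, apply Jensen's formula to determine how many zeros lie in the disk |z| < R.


Jensen's formula: (1/2pi)*integral log|f(Re^it)|dt = log|f(0)| + sum_{|a_k|<R} log(R/|a_k|)
Step 1: f(0) = (-3) * 1 * (-6) = 18
Step 2: log|f(0)| = log|3| + log|-1| + log|6| = 2.8904
Step 3: Zeros inside |z| < 7: 3, -1, 6
Step 4: Jensen sum = log(7/3) + log(7/1) + log(7/6) = 2.9474
Step 5: n(R) = number of terms in the Jensen sum = count of zeros inside |z| < 7 = 3

3


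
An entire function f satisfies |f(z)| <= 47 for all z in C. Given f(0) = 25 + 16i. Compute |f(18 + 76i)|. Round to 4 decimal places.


Step 1: By Liouville's theorem, a bounded entire function is constant.
Step 2: f(z) = f(0) = 25 + 16i for all z.
Step 3: |f(w)| = |25 + 16i| = sqrt(625 + 256)
Step 4: = 29.6816

29.6816


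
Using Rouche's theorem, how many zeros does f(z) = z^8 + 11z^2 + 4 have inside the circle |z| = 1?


Step 1: On |z| = 1 the three terms have sizes |z^8| = 1^8 = 1, |11z^2| = 11*1^2 = 11, |4| = 4
Step 2: The dominant term is g(z) = 11z^2; let h(z) = z^8 + 4 so f = g + h
Step 3: On |z| = 1: |g| = 11 and |h| <= 1 + 4 = 5
Step 4: Since 11 > 5, |h| < |g| on |z| = 1, so by Rouche f has the same number of zeros as g inside |z| < 1
Step 5: g(z) = 11z^2 has 2 zeros (at the origin, multiplicity 2) inside |z| < 1. Answer = 2

2


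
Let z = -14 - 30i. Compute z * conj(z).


Step 1: conj(z) = -14 + 30i
Step 2: z * conj(z) = (-14)^2 + (-30)^2
Step 3: = 196 + 900 = 1096

1096


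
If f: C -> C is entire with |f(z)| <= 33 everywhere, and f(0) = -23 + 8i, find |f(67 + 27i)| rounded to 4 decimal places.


Step 1: By Liouville's theorem, a bounded entire function is constant.
Step 2: f(z) = f(0) = -23 + 8i for all z.
Step 3: |f(w)| = |-23 + 8i| = sqrt(529 + 64)
Step 4: = 24.3516

24.3516


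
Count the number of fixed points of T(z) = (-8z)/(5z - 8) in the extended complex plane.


Step 1: Fixed points satisfy T(z) = z
Step 2: 5z^2 = 0
Step 3: Discriminant = 0^2 - 4*5*0 = 0
Step 4: Number of fixed points = 1

1


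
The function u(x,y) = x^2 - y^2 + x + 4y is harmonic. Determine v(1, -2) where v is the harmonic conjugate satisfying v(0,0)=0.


Step 1: v_x = -u_y = 2y - 4
Step 2: v_y = u_x = 2x + 1
Step 3: v = 2xy - 4x + y + C
Step 4: v(0,0) = 0 => C = 0
Step 5: v(1, -2) = -10

-10


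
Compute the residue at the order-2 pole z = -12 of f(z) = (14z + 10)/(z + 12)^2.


Step 1: Pole of order 2 at z = -12
Step 2: Res = lim d/dz [(z + 12)^2 * f(z)] as z -> -12
Step 3: (z + 12)^2 * f(z) = 14z + 10
Step 4: d/dz[14z + 10] = 14

14


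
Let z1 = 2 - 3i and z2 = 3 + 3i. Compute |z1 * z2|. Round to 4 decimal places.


Step 1: |z1| = sqrt(2^2 + (-3)^2) = sqrt(13)
Step 2: |z2| = sqrt(3^2 + 3^2) = sqrt(18)
Step 3: |z1*z2| = |z1|*|z2| = sqrt(13) * sqrt(18) = sqrt(13 * 18) = sqrt(234)
Step 4: = 15.2971

15.2971


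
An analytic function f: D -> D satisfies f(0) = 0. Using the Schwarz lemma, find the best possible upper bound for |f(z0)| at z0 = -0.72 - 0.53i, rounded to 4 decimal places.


Step 1: Schwarz lemma: if f: D -> D is analytic with f(0) = 0, then |f(z)| <= |z| for all z in D, and this is sharp (f(z) = z).
Step 2: |z0|^2 = (-0.72)^2 + (-0.53)^2 = 0.7993
Step 3: |z0| = sqrt(0.7993) = 0.894036
Step 4: Best bound = |z0| = 0.894

0.894


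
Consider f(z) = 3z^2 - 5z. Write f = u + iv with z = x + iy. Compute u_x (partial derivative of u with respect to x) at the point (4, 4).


Step 1: f(z) = 3(x+iy)^2 - 5(x+iy) + 0
Step 2: u = 3(x^2 - y^2) - 5x + 0
Step 3: u_x = 6x - 5
Step 4: At (4, 4): u_x = 24 - 5 = 19

19


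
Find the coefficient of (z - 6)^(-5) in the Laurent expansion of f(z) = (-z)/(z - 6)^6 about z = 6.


Step 1: Write the numerator in powers of (z - 6): -z = -(z - 6) + (-1*6 + 0) = -(z - 6) - 6
Step 2: Divide by (z - 6)^6: f(z) = -6(z - 6)^(-6) - (z - 6)^(-5)
Step 3: This finite sum is the Laurent series of f about z = 6.
Step 4: Coefficient of (z - 6)^(-5) = coefficient of (z - 6) in the re-centred numerator = -1

-1


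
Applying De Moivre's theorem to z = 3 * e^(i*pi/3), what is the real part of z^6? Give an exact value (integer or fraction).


Step 1: By De Moivre's theorem, z^6 = 3^6 * e^(i*6*pi/3) = 729 * (cos(2*pi) + i*sin(2*pi))
Step 2: |z|^6 = 3^6 = 729
Step 3: Reduce the angle mod 2*pi: 2*pi - 2*pi = 0
Step 4: cos(0) = 1
Step 5: Re(z^6) = 729 * 1 = 729

729


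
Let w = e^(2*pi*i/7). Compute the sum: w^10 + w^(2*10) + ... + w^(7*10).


Step 1: The sum sum_{j=1}^{n} w^(k*j) equals n if n | k, else 0.
Step 2: Here n = 7, k = 10
Step 3: Does n divide k? 7 | 10 -> False
Step 4: Sum = 0

0


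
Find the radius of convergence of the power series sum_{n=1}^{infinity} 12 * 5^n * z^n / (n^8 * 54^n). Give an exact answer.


Step 1: General term a_n = 12 * 5^n / (n^8 * 54^n)
Step 2: By the root test, |a_n|^(1/n) = 12^(1/n) * 5 / (n^(8/n) * 54) -> 5/54 as n -> infinity (since 12^(1/n) -> 1 and n^(8/n) -> 1)
Step 3: R = 1/lim|a_n|^(1/n) = 54/5

54/5


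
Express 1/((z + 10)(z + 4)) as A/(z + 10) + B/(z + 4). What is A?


Step 1: Multiply both sides by (z + 10) and set z = -10
Step 2: A = 1 / (-10 + 4)
Step 3: A = 1 / (-6)
Step 4: A = -1/6

-1/6


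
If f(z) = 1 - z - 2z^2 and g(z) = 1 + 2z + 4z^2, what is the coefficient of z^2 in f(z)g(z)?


Step 1: z^2 term in f*g comes from: (1)*(4z^2) + (-z)*(2z) + (-2z^2)*(1)
Step 2: = 4 - 2 - 2
Step 3: = 0

0


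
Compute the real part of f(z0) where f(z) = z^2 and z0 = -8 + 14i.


Step 1: z0 = -8 + 14i
Step 2: z0^2 = (-8)^2 - 14^2 - 224i
Step 3: real part = 64 - 196 = -132

-132


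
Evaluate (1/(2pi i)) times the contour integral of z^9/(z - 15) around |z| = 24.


Step 1: f(z) = z^9, a = 15 is inside |z| = 24
Step 2: By Cauchy integral formula: (1/(2pi*i)) * integral = f(a)
Step 3: f(15) = 15^9 = 38443359375

38443359375


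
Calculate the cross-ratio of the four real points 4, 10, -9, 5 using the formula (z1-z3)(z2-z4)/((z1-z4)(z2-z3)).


Step 1: (z1-z3)(z2-z4) = 13 * 5 = 65
Step 2: (z1-z4)(z2-z3) = (-1) * 19 = -19
Step 3: Cross-ratio = -65/19 = -65/19

-65/19


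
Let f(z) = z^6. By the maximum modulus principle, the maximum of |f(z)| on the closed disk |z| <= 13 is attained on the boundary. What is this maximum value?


Step 1: On |z| = 13, |f(z)| = |z|^6 = 13^6
Step 2: By maximum modulus principle, maximum is on boundary.
Step 3: Maximum = 4826809 = 4826809

4826809


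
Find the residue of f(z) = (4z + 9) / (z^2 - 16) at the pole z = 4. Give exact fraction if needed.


Step 1: Q(z) = z^2 - 16 = (z - 4)(z + 4)
Step 2: Q'(z) = 2z
Step 3: Q'(4) = 8, P(4) = 25
Step 4: Res = P(4)/Q'(4) = 25/8 = 25/8

25/8


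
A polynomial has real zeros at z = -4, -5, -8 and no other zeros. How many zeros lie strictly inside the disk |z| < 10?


Step 1: Check each root:
  z = -4: |-4| = 4 < 10
  z = -5: |-5| = 5 < 10
  z = -8: |-8| = 8 < 10
Step 2: Count = 3

3


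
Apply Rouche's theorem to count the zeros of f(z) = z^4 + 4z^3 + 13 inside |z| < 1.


Step 1: On |z| = 1 the three terms have sizes |z^4| = 1^4 = 1, |4z^3| = 4*1^3 = 4, |13| = 13
Step 2: The dominant term is g(z) = 13; let h(z) = z^4 + 4z^3 so f = g + h
Step 3: On |z| = 1: |g| = 13 and |h| <= 1 + 4 = 5
Step 4: Since 13 > 5, |h| < |g| on |z| = 1, so by Rouche f has the same number of zeros as g inside |z| < 1
Step 5: g(z) = 13 is a nonzero constant with no zeros inside |z| < 1. Answer = 0

0


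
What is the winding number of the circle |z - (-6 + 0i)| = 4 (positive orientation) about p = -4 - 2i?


Step 1: Center c = (-6, 0), radius = 4
Step 2: |p - c|^2 = 2^2 + (-2)^2 = 8
Step 3: r^2 = 16
Step 4: |p-c| < r so winding number = 1

1


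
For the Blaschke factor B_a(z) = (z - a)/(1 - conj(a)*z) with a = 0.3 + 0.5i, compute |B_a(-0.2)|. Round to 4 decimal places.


Step 1: Numerator z0 - a = -0.2 - (0.3 + 0.5i) = -0.5 - 0.5i
Step 2: Denominator 1 - conj(a)*z0 = 1 - (0.3 - 0.5i)*(-0.2) = 1.06 - 0.1i
Step 3: |z0 - a|^2 = (-0.5)^2 + (-0.5)^2 = 0.5; |1 - conj(a)*z0|^2 = 1.06^2 + (-0.1)^2 = 1.1336
Step 4: |B_a(-0.2)| = sqrt(0.5 / 1.1336) = sqrt(0.441073)
Step 5: = 0.6641

0.6641


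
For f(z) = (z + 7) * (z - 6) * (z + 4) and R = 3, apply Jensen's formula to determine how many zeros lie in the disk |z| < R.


Jensen's formula: (1/2pi)*integral log|f(Re^it)|dt = log|f(0)| + sum_{|a_k|<R} log(R/|a_k|)
Step 1: f(0) = 7 * (-6) * 4 = -168
Step 2: log|f(0)| = log|-7| + log|6| + log|-4| = 5.124
Step 3: Zeros inside |z| < 3: none
Step 4: Jensen sum = (empty sum) = 0
Step 5: n(R) = number of terms in the Jensen sum = count of zeros inside |z| < 3 = 0

0


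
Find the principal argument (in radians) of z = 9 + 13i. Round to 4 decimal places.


Step 1: z = 9 + 13i
Step 2: arg(z) = atan2(13, 9)
Step 3: arg(z) = 0.9653

0.9653


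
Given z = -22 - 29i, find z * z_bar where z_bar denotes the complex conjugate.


Step 1: conj(z) = -22 + 29i
Step 2: z * conj(z) = (-22)^2 + (-29)^2
Step 3: = 484 + 841 = 1325

1325


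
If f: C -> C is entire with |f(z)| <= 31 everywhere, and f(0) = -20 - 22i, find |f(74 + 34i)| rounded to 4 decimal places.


Step 1: By Liouville's theorem, a bounded entire function is constant.
Step 2: f(z) = f(0) = -20 - 22i for all z.
Step 3: |f(w)| = |-20 - 22i| = sqrt(400 + 484)
Step 4: = 29.7321

29.7321


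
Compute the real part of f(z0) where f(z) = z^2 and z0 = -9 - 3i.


Step 1: z0 = -9 - 3i
Step 2: z0^2 = (-9)^2 - (-3)^2 + 54i
Step 3: real part = 81 - 9 = 72

72


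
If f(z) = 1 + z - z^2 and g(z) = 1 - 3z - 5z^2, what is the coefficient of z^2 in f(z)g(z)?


Step 1: z^2 term in f*g comes from: (1)*(-5z^2) + (z)*(-3z) + (-z^2)*(1)
Step 2: = -5 - 3 - 1
Step 3: = -9

-9


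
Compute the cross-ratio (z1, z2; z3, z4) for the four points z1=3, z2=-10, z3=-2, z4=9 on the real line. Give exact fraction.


Step 1: (z1-z3)(z2-z4) = 5 * (-19) = -95
Step 2: (z1-z4)(z2-z3) = (-6) * (-8) = 48
Step 3: Cross-ratio = -95/48 = -95/48

-95/48


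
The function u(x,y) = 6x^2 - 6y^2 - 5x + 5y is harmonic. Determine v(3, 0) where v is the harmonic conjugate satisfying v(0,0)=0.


Step 1: v_x = -u_y = 12y - 5
Step 2: v_y = u_x = 12x - 5
Step 3: v = 12xy - 5x - 5y + C
Step 4: v(0,0) = 0 => C = 0
Step 5: v(3, 0) = -15

-15


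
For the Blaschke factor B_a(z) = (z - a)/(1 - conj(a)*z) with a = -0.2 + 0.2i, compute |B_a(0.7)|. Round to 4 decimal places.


Step 1: Numerator z0 - a = 0.7 - (-0.2 + 0.2i) = 0.9 - 0.2i
Step 2: Denominator 1 - conj(a)*z0 = 1 - (-0.2 - 0.2i)*0.7 = 1.14 + 0.14i
Step 3: |z0 - a|^2 = 0.9^2 + (-0.2)^2 = 0.85; |1 - conj(a)*z0|^2 = 1.14^2 + 0.14^2 = 1.3192
Step 4: |B_a(0.7)| = sqrt(0.85 / 1.3192) = sqrt(0.64433)
Step 5: = 0.8027

0.8027


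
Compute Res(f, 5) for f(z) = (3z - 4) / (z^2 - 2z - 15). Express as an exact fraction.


Step 1: Q(z) = z^2 - 2z - 15 = (z - 5)(z + 3)
Step 2: Q'(z) = 2z - 2
Step 3: Q'(5) = 8, P(5) = 11
Step 4: Res = P(5)/Q'(5) = 11/8 = 11/8

11/8


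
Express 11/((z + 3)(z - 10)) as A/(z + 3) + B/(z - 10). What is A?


Step 1: Multiply both sides by (z + 3) and set z = -3
Step 2: A = 11 / (-3 - 10)
Step 3: A = 11 / (-13)
Step 4: A = -11/13

-11/13


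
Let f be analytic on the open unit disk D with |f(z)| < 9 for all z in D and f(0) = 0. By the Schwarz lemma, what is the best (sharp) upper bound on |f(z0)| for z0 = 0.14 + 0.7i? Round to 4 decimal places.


Step 1: g = f/9 maps D -> D with g(0) = 0, so by the Schwarz lemma |g(z)| <= |z|, i.e. |f(z)| <= 9|z|; this is sharp (f(z) = 9z).
Step 2: |z0|^2 = 0.14^2 + 0.7^2 = 0.5096
Step 3: |z0| = sqrt(0.5096) = 0.713863
Step 4: Best bound = 9 * |z0| = 9 * 0.713863 = 6.4248

6.4248


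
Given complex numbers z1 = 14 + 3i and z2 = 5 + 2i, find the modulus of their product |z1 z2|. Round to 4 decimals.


Step 1: |z1| = sqrt(14^2 + 3^2) = sqrt(205)
Step 2: |z2| = sqrt(5^2 + 2^2) = sqrt(29)
Step 3: |z1*z2| = |z1|*|z2| = sqrt(205) * sqrt(29) = sqrt(205 * 29) = sqrt(5945)
Step 4: = 77.1038

77.1038


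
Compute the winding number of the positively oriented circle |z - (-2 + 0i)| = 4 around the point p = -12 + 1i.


Step 1: Center c = (-2, 0), radius = 4
Step 2: |p - c|^2 = (-10)^2 + 1^2 = 101
Step 3: r^2 = 16
Step 4: |p-c| > r so winding number = 0

0


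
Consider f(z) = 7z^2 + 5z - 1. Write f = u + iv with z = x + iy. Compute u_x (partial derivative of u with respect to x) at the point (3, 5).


Step 1: f(z) = 7(x+iy)^2 + 5(x+iy) - 1
Step 2: u = 7(x^2 - y^2) + 5x - 1
Step 3: u_x = 14x + 5
Step 4: At (3, 5): u_x = 42 + 5 = 47

47


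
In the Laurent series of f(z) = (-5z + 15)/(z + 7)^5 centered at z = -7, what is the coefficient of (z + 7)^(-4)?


Step 1: Write the numerator in powers of (z + 7): -5z + 15 = -5(z + 7) + (-5*(-7) + 15) = -5(z + 7) + 50
Step 2: Divide by (z + 7)^5: f(z) = 50(z + 7)^(-5) - 5(z + 7)^(-4)
Step 3: This finite sum is the Laurent series of f about z = -7.
Step 4: Coefficient of (z + 7)^(-4) = coefficient of (z + 7) in the re-centred numerator = -5

-5


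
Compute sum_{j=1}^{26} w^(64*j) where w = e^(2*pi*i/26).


Step 1: The sum sum_{j=1}^{n} w^(k*j) equals n if n | k, else 0.
Step 2: Here n = 26, k = 64
Step 3: Does n divide k? 26 | 64 -> False
Step 4: Sum = 0

0


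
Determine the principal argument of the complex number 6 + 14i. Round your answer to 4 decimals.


Step 1: z = 6 + 14i
Step 2: arg(z) = atan2(14, 6)
Step 3: arg(z) = 1.1659

1.1659


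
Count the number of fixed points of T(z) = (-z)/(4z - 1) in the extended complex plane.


Step 1: Fixed points satisfy T(z) = z
Step 2: 4z^2 = 0
Step 3: Discriminant = 0^2 - 4*4*0 = 0
Step 4: Number of fixed points = 1

1


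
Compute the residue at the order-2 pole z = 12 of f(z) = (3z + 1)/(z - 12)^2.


Step 1: Pole of order 2 at z = 12
Step 2: Res = lim d/dz [(z - 12)^2 * f(z)] as z -> 12
Step 3: (z - 12)^2 * f(z) = 3z + 1
Step 4: d/dz[3z + 1] = 3

3


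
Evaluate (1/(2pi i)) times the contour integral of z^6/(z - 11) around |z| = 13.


Step 1: f(z) = z^6, a = 11 is inside |z| = 13
Step 2: By Cauchy integral formula: (1/(2pi*i)) * integral = f(a)
Step 3: f(11) = 11^6 = 1771561

1771561


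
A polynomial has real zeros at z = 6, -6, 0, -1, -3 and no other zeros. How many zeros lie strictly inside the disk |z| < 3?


Step 1: Check each root:
  z = 6: |6| = 6 >= 3
  z = -6: |-6| = 6 >= 3
  z = 0: |0| = 0 < 3
  z = -1: |-1| = 1 < 3
  z = -3: |-3| = 3 >= 3
Step 2: Count = 2

2


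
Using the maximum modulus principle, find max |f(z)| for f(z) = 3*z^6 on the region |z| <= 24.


Step 1: On |z| = 24, |f(z)| = 3 * |z|^6 = 3 * 24^6
Step 2: By maximum modulus principle, maximum is on boundary.
Step 3: Maximum = 3 * 191102976 = 573308928

573308928


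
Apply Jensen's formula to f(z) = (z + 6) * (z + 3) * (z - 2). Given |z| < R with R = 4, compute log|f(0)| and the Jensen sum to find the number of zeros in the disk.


Jensen's formula: (1/2pi)*integral log|f(Re^it)|dt = log|f(0)| + sum_{|a_k|<R} log(R/|a_k|)
Step 1: f(0) = 6 * 3 * (-2) = -36
Step 2: log|f(0)| = log|-6| + log|-3| + log|2| = 3.5835
Step 3: Zeros inside |z| < 4: -3, 2
Step 4: Jensen sum = log(4/3) + log(4/2) = 0.9808
Step 5: n(R) = number of terms in the Jensen sum = count of zeros inside |z| < 4 = 2

2


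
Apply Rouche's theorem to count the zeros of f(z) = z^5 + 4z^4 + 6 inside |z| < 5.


Step 1: On |z| = 5 the three terms have sizes |z^5| = 5^5 = 3125, |4z^4| = 4*5^4 = 2500, |6| = 6
Step 2: The dominant term is g(z) = z^5; let h(z) = 4z^4 + 6 so f = g + h
Step 3: On |z| = 5: |g| = 3125 and |h| <= 2500 + 6 = 2506
Step 4: Since 3125 > 2506, |h| < |g| on |z| = 5, so by Rouche f has the same number of zeros as g inside |z| < 5
Step 5: g(z) = z^5 has 5 zeros (all at the origin) inside |z| < 5. Answer = 5

5


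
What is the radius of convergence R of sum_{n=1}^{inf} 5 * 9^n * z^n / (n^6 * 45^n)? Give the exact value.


Step 1: General term a_n = 5 * 9^n / (n^6 * 45^n)
Step 2: By the root test, |a_n|^(1/n) = 5^(1/n) * 9 / (n^(6/n) * 45) -> 9/45 as n -> infinity (since 5^(1/n) -> 1 and n^(6/n) -> 1)
Step 3: R = 1/lim|a_n|^(1/n) = 45/9 = 5

5


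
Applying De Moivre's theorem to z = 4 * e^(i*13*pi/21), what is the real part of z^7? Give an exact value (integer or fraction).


Step 1: By De Moivre's theorem, z^7 = 4^7 * e^(i*7*13*pi/21) = 16384 * (cos(13*pi/3) + i*sin(13*pi/3))
Step 2: |z|^7 = 4^7 = 16384
Step 3: Reduce the angle mod 2*pi: 13*pi/3 - 4*pi = pi/3
Step 4: cos(pi/3) = 1/2
Step 5: Re(z^7) = 16384 * 1/2 = 8192

8192


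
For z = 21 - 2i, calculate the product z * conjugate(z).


Step 1: conj(z) = 21 + 2i
Step 2: z * conj(z) = 21^2 + (-2)^2
Step 3: = 441 + 4 = 445

445


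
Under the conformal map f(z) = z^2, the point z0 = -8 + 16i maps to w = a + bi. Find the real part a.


Step 1: z0 = -8 + 16i
Step 2: z0^2 = (-8)^2 - 16^2 - 256i
Step 3: real part = 64 - 256 = -192

-192


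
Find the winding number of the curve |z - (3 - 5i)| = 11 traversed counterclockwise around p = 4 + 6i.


Step 1: Center c = (3, -5), radius = 11
Step 2: |p - c|^2 = 1^2 + 11^2 = 122
Step 3: r^2 = 121
Step 4: |p-c| > r so winding number = 0

0


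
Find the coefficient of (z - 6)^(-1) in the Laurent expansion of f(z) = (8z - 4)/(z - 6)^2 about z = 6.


Step 1: Write the numerator in powers of (z - 6): 8z - 4 = 8(z - 6) + (8*6 - 4) = 8(z - 6) + 44
Step 2: Divide by (z - 6)^2: f(z) = 44(z - 6)^(-2) + 8(z - 6)^(-1)
Step 3: This finite sum is the Laurent series of f about z = 6.
Step 4: Coefficient of (z - 6)^(-1) = coefficient of (z - 6) in the re-centred numerator = 8

8


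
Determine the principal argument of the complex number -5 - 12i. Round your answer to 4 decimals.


Step 1: z = -5 - 12i
Step 2: arg(z) = atan2(-12, -5)
Step 3: arg(z) = -1.9656

-1.9656


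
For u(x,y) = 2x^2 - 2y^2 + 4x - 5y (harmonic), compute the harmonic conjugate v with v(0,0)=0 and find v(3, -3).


Step 1: v_x = -u_y = 4y + 5
Step 2: v_y = u_x = 4x + 4
Step 3: v = 4xy + 5x + 4y + C
Step 4: v(0,0) = 0 => C = 0
Step 5: v(3, -3) = -33

-33


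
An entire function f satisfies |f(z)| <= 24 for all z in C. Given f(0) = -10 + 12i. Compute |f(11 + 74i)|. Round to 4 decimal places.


Step 1: By Liouville's theorem, a bounded entire function is constant.
Step 2: f(z) = f(0) = -10 + 12i for all z.
Step 3: |f(w)| = |-10 + 12i| = sqrt(100 + 144)
Step 4: = 15.6205

15.6205


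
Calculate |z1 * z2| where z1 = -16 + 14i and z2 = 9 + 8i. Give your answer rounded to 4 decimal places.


Step 1: |z1| = sqrt((-16)^2 + 14^2) = sqrt(452)
Step 2: |z2| = sqrt(9^2 + 8^2) = sqrt(145)
Step 3: |z1*z2| = |z1|*|z2| = sqrt(452) * sqrt(145) = sqrt(452 * 145) = sqrt(65540)
Step 4: = 256.0078

256.0078


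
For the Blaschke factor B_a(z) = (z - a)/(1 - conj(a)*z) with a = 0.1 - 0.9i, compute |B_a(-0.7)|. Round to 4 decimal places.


Step 1: Numerator z0 - a = -0.7 - (0.1 - 0.9i) = -0.8 + 0.9i
Step 2: Denominator 1 - conj(a)*z0 = 1 - (0.1 + 0.9i)*(-0.7) = 1.07 + 0.63i
Step 3: |z0 - a|^2 = (-0.8)^2 + 0.9^2 = 1.45; |1 - conj(a)*z0|^2 = 1.07^2 + 0.63^2 = 1.5418
Step 4: |B_a(-0.7)| = sqrt(1.45 / 1.5418) = sqrt(0.940459)
Step 5: = 0.9698

0.9698


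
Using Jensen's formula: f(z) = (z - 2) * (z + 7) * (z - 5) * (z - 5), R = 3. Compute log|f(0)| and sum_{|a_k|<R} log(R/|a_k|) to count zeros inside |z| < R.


Jensen's formula: (1/2pi)*integral log|f(Re^it)|dt = log|f(0)| + sum_{|a_k|<R} log(R/|a_k|)
Step 1: f(0) = (-2) * 7 * (-5) * (-5) = -350
Step 2: log|f(0)| = log|2| + log|-7| + log|5| + log|5| = 5.8579
Step 3: Zeros inside |z| < 3: 2
Step 4: Jensen sum = log(3/2) = 0.4055
Step 5: n(R) = number of terms in the Jensen sum = count of zeros inside |z| < 3 = 1

1


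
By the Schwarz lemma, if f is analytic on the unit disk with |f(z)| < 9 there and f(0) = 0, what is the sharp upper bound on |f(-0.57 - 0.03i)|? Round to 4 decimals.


Step 1: g = f/9 maps D -> D with g(0) = 0, so by the Schwarz lemma |g(z)| <= |z|, i.e. |f(z)| <= 9|z|; this is sharp (f(z) = 9z).
Step 2: |z0|^2 = (-0.57)^2 + (-0.03)^2 = 0.3258
Step 3: |z0| = sqrt(0.3258) = 0.570789
Step 4: Best bound = 9 * |z0| = 9 * 0.570789 = 5.1371

5.1371


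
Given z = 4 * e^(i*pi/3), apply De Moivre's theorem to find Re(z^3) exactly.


Step 1: By De Moivre's theorem, z^3 = 4^3 * e^(i*3*pi/3) = 64 * (cos(pi) + i*sin(pi))
Step 2: |z|^3 = 4^3 = 64
Step 3: The angle pi already lies in [0, 2*pi)
Step 4: cos(pi) = -1
Step 5: Re(z^3) = 64 * (-1) = -64

-64


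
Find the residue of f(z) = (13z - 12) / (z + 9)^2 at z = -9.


Step 1: Pole of order 2 at z = -9
Step 2: Res = lim d/dz [(z + 9)^2 * f(z)] as z -> -9
Step 3: (z + 9)^2 * f(z) = 13z - 12
Step 4: d/dz[13z - 12] = 13

13


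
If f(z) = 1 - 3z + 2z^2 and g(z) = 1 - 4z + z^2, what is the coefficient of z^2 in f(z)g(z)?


Step 1: z^2 term in f*g comes from: (1)*(z^2) + (-3z)*(-4z) + (2z^2)*(1)
Step 2: = 1 + 12 + 2
Step 3: = 15

15
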